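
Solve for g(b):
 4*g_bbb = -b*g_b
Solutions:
 g(b) = C1 + Integral(C2*airyai(-2^(1/3)*b/2) + C3*airybi(-2^(1/3)*b/2), b)


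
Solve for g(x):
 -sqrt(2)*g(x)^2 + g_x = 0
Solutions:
 g(x) = -1/(C1 + sqrt(2)*x)


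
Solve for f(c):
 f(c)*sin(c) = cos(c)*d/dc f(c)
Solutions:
 f(c) = C1/cos(c)


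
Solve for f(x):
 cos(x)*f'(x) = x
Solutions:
 f(x) = C1 + Integral(x/cos(x), x)


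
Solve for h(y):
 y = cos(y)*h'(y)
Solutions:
 h(y) = C1 + Integral(y/cos(y), y)


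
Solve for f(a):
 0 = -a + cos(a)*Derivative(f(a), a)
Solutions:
 f(a) = C1 + Integral(a/cos(a), a)


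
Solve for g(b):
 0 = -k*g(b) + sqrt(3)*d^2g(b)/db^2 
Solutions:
 g(b) = C1*exp(-3^(3/4)*b*sqrt(k)/3) + C2*exp(3^(3/4)*b*sqrt(k)/3)


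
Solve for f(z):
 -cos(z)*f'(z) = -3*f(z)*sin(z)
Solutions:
 f(z) = C1/cos(z)^3


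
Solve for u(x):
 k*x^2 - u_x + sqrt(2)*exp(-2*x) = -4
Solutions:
 u(x) = C1 + k*x^3/3 + 4*x - sqrt(2)*exp(-2*x)/2


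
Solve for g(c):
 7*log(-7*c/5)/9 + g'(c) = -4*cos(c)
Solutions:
 g(c) = C1 - 7*c*log(-c)/9 - 7*c*log(7)/9 + 7*c/9 + 7*c*log(5)/9 - 4*sin(c)


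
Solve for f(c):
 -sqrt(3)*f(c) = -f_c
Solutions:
 f(c) = C1*exp(sqrt(3)*c)


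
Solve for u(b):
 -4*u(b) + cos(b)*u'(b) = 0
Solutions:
 u(b) = C1*(sin(b)^2 + 2*sin(b) + 1)/(sin(b)^2 - 2*sin(b) + 1)


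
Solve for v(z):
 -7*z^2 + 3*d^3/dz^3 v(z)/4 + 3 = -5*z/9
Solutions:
 v(z) = C1 + C2*z + C3*z^2 + 7*z^5/45 - 5*z^4/162 - 2*z^3/3


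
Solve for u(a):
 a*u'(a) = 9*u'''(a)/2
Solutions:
 u(a) = C1 + Integral(C2*airyai(6^(1/3)*a/3) + C3*airybi(6^(1/3)*a/3), a)


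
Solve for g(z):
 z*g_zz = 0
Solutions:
 g(z) = C1 + C2*z


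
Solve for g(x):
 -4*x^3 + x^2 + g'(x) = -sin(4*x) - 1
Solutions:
 g(x) = C1 + x^4 - x^3/3 - x + cos(4*x)/4


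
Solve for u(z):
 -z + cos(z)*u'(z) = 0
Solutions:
 u(z) = C1 + Integral(z/cos(z), z)


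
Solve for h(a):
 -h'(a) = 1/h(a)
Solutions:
 h(a) = -sqrt(C1 - 2*a)
 h(a) = sqrt(C1 - 2*a)


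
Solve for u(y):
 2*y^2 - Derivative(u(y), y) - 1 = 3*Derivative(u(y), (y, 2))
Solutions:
 u(y) = C1 + C2*exp(-y/3) + 2*y^3/3 - 6*y^2 + 35*y


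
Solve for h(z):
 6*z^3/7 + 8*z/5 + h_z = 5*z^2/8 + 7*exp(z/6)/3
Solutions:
 h(z) = C1 - 3*z^4/14 + 5*z^3/24 - 4*z^2/5 + 14*exp(z/6)


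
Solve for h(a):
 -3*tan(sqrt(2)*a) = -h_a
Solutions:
 h(a) = C1 - 3*sqrt(2)*log(cos(sqrt(2)*a))/2


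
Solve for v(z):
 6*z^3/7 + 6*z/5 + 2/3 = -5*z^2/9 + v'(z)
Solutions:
 v(z) = C1 + 3*z^4/14 + 5*z^3/27 + 3*z^2/5 + 2*z/3


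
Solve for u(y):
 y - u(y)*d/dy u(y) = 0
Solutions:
 u(y) = -sqrt(C1 + y^2)
 u(y) = sqrt(C1 + y^2)


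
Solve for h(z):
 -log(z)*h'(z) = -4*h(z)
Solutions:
 h(z) = C1*exp(4*li(z))


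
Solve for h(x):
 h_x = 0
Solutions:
 h(x) = C1


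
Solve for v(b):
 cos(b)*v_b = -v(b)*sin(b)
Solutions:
 v(b) = C1*cos(b)


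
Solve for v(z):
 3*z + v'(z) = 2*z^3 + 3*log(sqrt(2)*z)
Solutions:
 v(z) = C1 + z^4/2 - 3*z^2/2 + 3*z*log(z) - 3*z + 3*z*log(2)/2


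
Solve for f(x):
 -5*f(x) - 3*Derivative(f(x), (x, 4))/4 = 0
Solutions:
 f(x) = (C1*sin(3^(3/4)*5^(1/4)*x/3) + C2*cos(3^(3/4)*5^(1/4)*x/3))*exp(-3^(3/4)*5^(1/4)*x/3) + (C3*sin(3^(3/4)*5^(1/4)*x/3) + C4*cos(3^(3/4)*5^(1/4)*x/3))*exp(3^(3/4)*5^(1/4)*x/3)


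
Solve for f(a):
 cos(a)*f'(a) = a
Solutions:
 f(a) = C1 + Integral(a/cos(a), a)


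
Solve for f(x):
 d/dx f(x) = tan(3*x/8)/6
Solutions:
 f(x) = C1 - 4*log(cos(3*x/8))/9


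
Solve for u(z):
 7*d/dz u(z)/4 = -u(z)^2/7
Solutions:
 u(z) = 49/(C1 + 4*z)


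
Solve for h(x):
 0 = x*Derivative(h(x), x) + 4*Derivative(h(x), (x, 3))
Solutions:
 h(x) = C1 + Integral(C2*airyai(-2^(1/3)*x/2) + C3*airybi(-2^(1/3)*x/2), x)


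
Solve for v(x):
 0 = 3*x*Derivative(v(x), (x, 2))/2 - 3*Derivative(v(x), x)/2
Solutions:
 v(x) = C1 + C2*x^2


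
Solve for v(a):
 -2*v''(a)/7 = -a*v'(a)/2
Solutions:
 v(a) = C1 + C2*erfi(sqrt(14)*a/4)


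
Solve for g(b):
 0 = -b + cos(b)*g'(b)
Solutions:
 g(b) = C1 + Integral(b/cos(b), b)


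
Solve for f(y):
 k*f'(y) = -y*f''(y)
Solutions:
 f(y) = C1 + y^(1 - re(k))*(C2*sin(log(y)*Abs(im(k))) + C3*cos(log(y)*im(k)))


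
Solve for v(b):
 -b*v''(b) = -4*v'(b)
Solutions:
 v(b) = C1 + C2*b^5


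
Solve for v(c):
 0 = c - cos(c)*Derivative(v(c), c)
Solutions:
 v(c) = C1 + Integral(c/cos(c), c)


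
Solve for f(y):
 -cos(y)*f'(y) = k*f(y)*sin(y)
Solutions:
 f(y) = C1*exp(k*log(cos(y)))


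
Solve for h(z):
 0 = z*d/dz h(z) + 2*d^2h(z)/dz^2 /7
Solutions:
 h(z) = C1 + C2*erf(sqrt(7)*z/2)


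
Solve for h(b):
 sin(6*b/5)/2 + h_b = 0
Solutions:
 h(b) = C1 + 5*cos(6*b/5)/12


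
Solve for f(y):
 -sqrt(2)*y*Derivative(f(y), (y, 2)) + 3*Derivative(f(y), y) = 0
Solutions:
 f(y) = C1 + C2*y^(1 + 3*sqrt(2)/2)


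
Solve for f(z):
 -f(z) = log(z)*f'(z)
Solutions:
 f(z) = C1*exp(-li(z))


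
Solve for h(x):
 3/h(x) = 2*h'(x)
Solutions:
 h(x) = -sqrt(C1 + 3*x)
 h(x) = sqrt(C1 + 3*x)


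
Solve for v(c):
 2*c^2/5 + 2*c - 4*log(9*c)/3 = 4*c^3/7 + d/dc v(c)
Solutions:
 v(c) = C1 - c^4/7 + 2*c^3/15 + c^2 - 4*c*log(c)/3 - 8*c*log(3)/3 + 4*c/3


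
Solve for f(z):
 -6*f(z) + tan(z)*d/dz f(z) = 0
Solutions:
 f(z) = C1*sin(z)^6


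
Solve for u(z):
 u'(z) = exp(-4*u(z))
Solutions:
 u(z) = log(-I*(C1 + 4*z)^(1/4))
 u(z) = log(I*(C1 + 4*z)^(1/4))
 u(z) = log(-(C1 + 4*z)^(1/4))
 u(z) = log(C1 + 4*z)/4


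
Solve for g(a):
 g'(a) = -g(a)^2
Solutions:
 g(a) = 1/(C1 + a)


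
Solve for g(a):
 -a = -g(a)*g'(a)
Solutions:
 g(a) = -sqrt(C1 + a^2)
 g(a) = sqrt(C1 + a^2)


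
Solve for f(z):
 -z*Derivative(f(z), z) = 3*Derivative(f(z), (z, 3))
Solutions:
 f(z) = C1 + Integral(C2*airyai(-3^(2/3)*z/3) + C3*airybi(-3^(2/3)*z/3), z)


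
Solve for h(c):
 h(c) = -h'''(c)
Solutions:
 h(c) = C3*exp(-c) + (C1*sin(sqrt(3)*c/2) + C2*cos(sqrt(3)*c/2))*exp(c/2)


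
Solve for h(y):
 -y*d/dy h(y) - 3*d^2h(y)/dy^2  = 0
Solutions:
 h(y) = C1 + C2*erf(sqrt(6)*y/6)


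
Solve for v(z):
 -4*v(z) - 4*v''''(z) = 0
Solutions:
 v(z) = (C1*sin(sqrt(2)*z/2) + C2*cos(sqrt(2)*z/2))*exp(-sqrt(2)*z/2) + (C3*sin(sqrt(2)*z/2) + C4*cos(sqrt(2)*z/2))*exp(sqrt(2)*z/2)


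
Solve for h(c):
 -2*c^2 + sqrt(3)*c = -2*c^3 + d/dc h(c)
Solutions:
 h(c) = C1 + c^4/2 - 2*c^3/3 + sqrt(3)*c^2/2


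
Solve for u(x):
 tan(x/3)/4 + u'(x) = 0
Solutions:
 u(x) = C1 + 3*log(cos(x/3))/4


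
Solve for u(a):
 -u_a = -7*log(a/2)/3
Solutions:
 u(a) = C1 + 7*a*log(a)/3 - 7*a/3 - 7*a*log(2)/3


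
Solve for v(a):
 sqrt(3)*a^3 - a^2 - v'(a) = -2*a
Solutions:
 v(a) = C1 + sqrt(3)*a^4/4 - a^3/3 + a^2


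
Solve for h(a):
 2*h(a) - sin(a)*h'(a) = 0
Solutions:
 h(a) = C1*(cos(a) - 1)/(cos(a) + 1)


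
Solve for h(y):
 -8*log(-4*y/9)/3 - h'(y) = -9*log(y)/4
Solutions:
 h(y) = C1 - 5*y*log(y)/12 + y*(-64*log(2) + 5 + 64*log(3) - 32*I*pi)/12


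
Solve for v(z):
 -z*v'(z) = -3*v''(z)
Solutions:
 v(z) = C1 + C2*erfi(sqrt(6)*z/6)


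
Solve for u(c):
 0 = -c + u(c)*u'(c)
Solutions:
 u(c) = -sqrt(C1 + c^2)
 u(c) = sqrt(C1 + c^2)


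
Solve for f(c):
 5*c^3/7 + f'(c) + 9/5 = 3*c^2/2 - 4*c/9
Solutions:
 f(c) = C1 - 5*c^4/28 + c^3/2 - 2*c^2/9 - 9*c/5


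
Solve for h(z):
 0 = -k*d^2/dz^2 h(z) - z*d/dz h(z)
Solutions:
 h(z) = C1 + C2*sqrt(k)*erf(sqrt(2)*z*sqrt(1/k)/2)


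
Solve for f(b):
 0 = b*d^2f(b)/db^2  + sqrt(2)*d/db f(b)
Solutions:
 f(b) = C1 + C2*b^(1 - sqrt(2))


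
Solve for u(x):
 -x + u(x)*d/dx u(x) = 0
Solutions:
 u(x) = -sqrt(C1 + x^2)
 u(x) = sqrt(C1 + x^2)


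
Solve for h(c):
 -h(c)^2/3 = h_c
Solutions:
 h(c) = 3/(C1 + c)


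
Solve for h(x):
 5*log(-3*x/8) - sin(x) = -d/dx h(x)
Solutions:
 h(x) = C1 - 5*x*log(-x) - 5*x*log(3) + 5*x + 15*x*log(2) - cos(x)


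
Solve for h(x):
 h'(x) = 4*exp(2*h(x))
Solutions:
 h(x) = log(-sqrt(-1/(C1 + 4*x))) - log(2)/2
 h(x) = log(-1/(C1 + 4*x))/2 - log(2)/2


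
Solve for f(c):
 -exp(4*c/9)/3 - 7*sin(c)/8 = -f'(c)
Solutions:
 f(c) = C1 + 3*exp(4*c/9)/4 - 7*cos(c)/8


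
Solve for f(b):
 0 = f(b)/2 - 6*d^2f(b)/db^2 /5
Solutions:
 f(b) = C1*exp(-sqrt(15)*b/6) + C2*exp(sqrt(15)*b/6)


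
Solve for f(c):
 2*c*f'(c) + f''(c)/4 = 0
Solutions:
 f(c) = C1 + C2*erf(2*c)


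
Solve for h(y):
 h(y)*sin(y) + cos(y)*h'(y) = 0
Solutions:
 h(y) = C1*cos(y)


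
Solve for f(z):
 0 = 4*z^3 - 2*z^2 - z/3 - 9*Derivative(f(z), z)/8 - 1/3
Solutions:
 f(z) = C1 + 8*z^4/9 - 16*z^3/27 - 4*z^2/27 - 8*z/27


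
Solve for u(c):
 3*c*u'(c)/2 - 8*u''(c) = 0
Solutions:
 u(c) = C1 + C2*erfi(sqrt(6)*c/8)


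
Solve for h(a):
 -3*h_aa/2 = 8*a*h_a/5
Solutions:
 h(a) = C1 + C2*erf(2*sqrt(30)*a/15)


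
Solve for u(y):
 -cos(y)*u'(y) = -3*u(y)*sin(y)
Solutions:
 u(y) = C1/cos(y)^3


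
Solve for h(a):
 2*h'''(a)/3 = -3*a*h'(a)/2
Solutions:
 h(a) = C1 + Integral(C2*airyai(-2^(1/3)*3^(2/3)*a/2) + C3*airybi(-2^(1/3)*3^(2/3)*a/2), a)


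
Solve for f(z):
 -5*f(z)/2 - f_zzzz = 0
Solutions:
 f(z) = (C1*sin(10^(1/4)*z/2) + C2*cos(10^(1/4)*z/2))*exp(-10^(1/4)*z/2) + (C3*sin(10^(1/4)*z/2) + C4*cos(10^(1/4)*z/2))*exp(10^(1/4)*z/2)


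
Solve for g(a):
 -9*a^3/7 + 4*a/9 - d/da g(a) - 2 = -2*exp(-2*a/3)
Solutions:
 g(a) = C1 - 9*a^4/28 + 2*a^2/9 - 2*a - 3*exp(-2*a/3)


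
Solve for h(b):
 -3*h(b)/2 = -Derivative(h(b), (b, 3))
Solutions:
 h(b) = C3*exp(2^(2/3)*3^(1/3)*b/2) + (C1*sin(2^(2/3)*3^(5/6)*b/4) + C2*cos(2^(2/3)*3^(5/6)*b/4))*exp(-2^(2/3)*3^(1/3)*b/4)


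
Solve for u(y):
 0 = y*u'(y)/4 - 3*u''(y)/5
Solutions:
 u(y) = C1 + C2*erfi(sqrt(30)*y/12)


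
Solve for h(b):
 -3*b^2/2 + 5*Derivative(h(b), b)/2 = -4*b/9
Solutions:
 h(b) = C1 + b^3/5 - 4*b^2/45


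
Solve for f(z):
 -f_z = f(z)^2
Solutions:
 f(z) = 1/(C1 + z)


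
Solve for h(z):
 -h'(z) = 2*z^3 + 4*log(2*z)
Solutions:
 h(z) = C1 - z^4/2 - 4*z*log(z) - z*log(16) + 4*z


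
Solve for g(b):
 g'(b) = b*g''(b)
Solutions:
 g(b) = C1 + C2*b^2


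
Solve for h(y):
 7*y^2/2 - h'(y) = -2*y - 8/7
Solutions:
 h(y) = C1 + 7*y^3/6 + y^2 + 8*y/7


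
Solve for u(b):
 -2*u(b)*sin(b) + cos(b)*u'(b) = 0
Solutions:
 u(b) = C1/cos(b)^2


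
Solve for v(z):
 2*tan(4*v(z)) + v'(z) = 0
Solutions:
 v(z) = -asin(C1*exp(-8*z))/4 + pi/4
 v(z) = asin(C1*exp(-8*z))/4


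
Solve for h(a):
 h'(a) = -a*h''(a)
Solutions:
 h(a) = C1 + C2*log(a)


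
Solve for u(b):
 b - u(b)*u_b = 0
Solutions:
 u(b) = -sqrt(C1 + b^2)
 u(b) = sqrt(C1 + b^2)


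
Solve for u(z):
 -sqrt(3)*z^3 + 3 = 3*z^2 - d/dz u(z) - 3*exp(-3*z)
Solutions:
 u(z) = C1 + sqrt(3)*z^4/4 + z^3 - 3*z + exp(-3*z)


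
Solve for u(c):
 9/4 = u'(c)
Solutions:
 u(c) = C1 + 9*c/4


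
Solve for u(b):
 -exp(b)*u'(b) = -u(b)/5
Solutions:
 u(b) = C1*exp(-exp(-b)/5)


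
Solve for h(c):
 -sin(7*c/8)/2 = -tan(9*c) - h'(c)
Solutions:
 h(c) = C1 + log(cos(9*c))/9 - 4*cos(7*c/8)/7


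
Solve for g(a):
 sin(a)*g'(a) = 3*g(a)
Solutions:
 g(a) = C1*(cos(a) - 1)^(3/2)/(cos(a) + 1)^(3/2)


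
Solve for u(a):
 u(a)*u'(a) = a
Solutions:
 u(a) = -sqrt(C1 + a^2)
 u(a) = sqrt(C1 + a^2)


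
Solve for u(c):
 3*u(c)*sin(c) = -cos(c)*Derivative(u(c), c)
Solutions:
 u(c) = C1*cos(c)^3


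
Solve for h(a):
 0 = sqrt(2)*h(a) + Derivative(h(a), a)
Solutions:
 h(a) = C1*exp(-sqrt(2)*a)


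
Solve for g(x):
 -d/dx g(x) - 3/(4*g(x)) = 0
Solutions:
 g(x) = -sqrt(C1 - 6*x)/2
 g(x) = sqrt(C1 - 6*x)/2


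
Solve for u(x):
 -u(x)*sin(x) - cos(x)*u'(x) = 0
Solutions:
 u(x) = C1*cos(x)


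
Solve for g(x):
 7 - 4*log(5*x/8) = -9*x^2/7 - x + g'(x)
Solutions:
 g(x) = C1 + 3*x^3/7 + x^2/2 - 4*x*log(x) + x*log(4096/625) + 11*x


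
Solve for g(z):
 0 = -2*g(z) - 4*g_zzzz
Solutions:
 g(z) = (C1*sin(2^(1/4)*z/2) + C2*cos(2^(1/4)*z/2))*exp(-2^(1/4)*z/2) + (C3*sin(2^(1/4)*z/2) + C4*cos(2^(1/4)*z/2))*exp(2^(1/4)*z/2)


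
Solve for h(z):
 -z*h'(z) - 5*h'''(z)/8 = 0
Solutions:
 h(z) = C1 + Integral(C2*airyai(-2*5^(2/3)*z/5) + C3*airybi(-2*5^(2/3)*z/5), z)


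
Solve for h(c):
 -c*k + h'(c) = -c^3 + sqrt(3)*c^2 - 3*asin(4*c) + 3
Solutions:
 h(c) = C1 - c^4/4 + sqrt(3)*c^3/3 + c^2*k/2 - 3*c*asin(4*c) + 3*c - 3*sqrt(1 - 16*c^2)/4


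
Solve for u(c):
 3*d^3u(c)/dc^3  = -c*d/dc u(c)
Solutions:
 u(c) = C1 + Integral(C2*airyai(-3^(2/3)*c/3) + C3*airybi(-3^(2/3)*c/3), c)


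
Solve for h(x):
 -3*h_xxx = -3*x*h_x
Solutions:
 h(x) = C1 + Integral(C2*airyai(x) + C3*airybi(x), x)


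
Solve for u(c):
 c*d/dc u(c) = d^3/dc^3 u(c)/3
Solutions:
 u(c) = C1 + Integral(C2*airyai(3^(1/3)*c) + C3*airybi(3^(1/3)*c), c)


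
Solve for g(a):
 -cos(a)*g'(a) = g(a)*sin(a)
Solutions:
 g(a) = C1*cos(a)


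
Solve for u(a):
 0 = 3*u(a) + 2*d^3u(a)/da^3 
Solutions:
 u(a) = C3*exp(-2^(2/3)*3^(1/3)*a/2) + (C1*sin(2^(2/3)*3^(5/6)*a/4) + C2*cos(2^(2/3)*3^(5/6)*a/4))*exp(2^(2/3)*3^(1/3)*a/4)


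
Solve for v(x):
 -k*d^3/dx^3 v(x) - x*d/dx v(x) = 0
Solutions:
 v(x) = C1 + Integral(C2*airyai(x*(-1/k)^(1/3)) + C3*airybi(x*(-1/k)^(1/3)), x)


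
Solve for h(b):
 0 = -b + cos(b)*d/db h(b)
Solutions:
 h(b) = C1 + Integral(b/cos(b), b)


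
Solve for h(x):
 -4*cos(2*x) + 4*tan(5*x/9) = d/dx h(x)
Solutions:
 h(x) = C1 - 36*log(cos(5*x/9))/5 - 2*sin(2*x)


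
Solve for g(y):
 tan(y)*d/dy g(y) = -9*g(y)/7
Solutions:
 g(y) = C1/sin(y)^(9/7)


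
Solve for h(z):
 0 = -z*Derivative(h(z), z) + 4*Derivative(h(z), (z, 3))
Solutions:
 h(z) = C1 + Integral(C2*airyai(2^(1/3)*z/2) + C3*airybi(2^(1/3)*z/2), z)


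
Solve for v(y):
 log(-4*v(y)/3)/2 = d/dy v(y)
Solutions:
 -2*Integral(1/(log(-_y) - log(3) + 2*log(2)), (_y, v(y))) = C1 - y


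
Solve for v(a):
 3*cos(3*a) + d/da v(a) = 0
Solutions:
 v(a) = C1 - sin(3*a)


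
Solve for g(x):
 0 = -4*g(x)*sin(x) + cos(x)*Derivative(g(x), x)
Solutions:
 g(x) = C1/cos(x)^4


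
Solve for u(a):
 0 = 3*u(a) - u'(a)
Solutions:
 u(a) = C1*exp(3*a)


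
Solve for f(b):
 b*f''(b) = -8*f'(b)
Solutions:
 f(b) = C1 + C2/b^7


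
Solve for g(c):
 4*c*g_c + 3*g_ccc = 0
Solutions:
 g(c) = C1 + Integral(C2*airyai(-6^(2/3)*c/3) + C3*airybi(-6^(2/3)*c/3), c)


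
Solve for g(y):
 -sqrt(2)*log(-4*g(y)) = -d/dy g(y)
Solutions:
 -sqrt(2)*Integral(1/(log(-_y) + 2*log(2)), (_y, g(y)))/2 = C1 - y


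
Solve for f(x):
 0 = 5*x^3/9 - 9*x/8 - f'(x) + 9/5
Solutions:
 f(x) = C1 + 5*x^4/36 - 9*x^2/16 + 9*x/5


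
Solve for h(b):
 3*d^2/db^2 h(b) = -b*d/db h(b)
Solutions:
 h(b) = C1 + C2*erf(sqrt(6)*b/6)


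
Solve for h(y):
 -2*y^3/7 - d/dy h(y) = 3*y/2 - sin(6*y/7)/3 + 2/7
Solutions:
 h(y) = C1 - y^4/14 - 3*y^2/4 - 2*y/7 - 7*cos(6*y/7)/18


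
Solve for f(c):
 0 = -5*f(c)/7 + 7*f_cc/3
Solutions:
 f(c) = C1*exp(-sqrt(15)*c/7) + C2*exp(sqrt(15)*c/7)


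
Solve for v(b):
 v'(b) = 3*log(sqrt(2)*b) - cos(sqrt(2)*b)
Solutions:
 v(b) = C1 + 3*b*log(b) - 3*b + 3*b*log(2)/2 - sqrt(2)*sin(sqrt(2)*b)/2


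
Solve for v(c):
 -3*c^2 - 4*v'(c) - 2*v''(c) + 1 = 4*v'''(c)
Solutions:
 v(c) = C1 - c^3/4 + 3*c^2/8 + 11*c/8 + (C2*sin(sqrt(15)*c/4) + C3*cos(sqrt(15)*c/4))*exp(-c/4)


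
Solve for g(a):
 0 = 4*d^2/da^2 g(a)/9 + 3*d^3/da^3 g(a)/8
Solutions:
 g(a) = C1 + C2*a + C3*exp(-32*a/27)


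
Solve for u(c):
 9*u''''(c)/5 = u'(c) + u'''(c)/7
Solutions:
 u(c) = C1 + C2*exp(c*(-2^(2/3)*5^(1/3)*(189*sqrt(15755061) + 750191)^(1/3) - 10*2^(1/3)*5^(2/3)/(189*sqrt(15755061) + 750191)^(1/3) + 20)/756)*sin(10^(1/3)*sqrt(3)*c*(-2^(1/3)*(189*sqrt(15755061) + 750191)^(1/3) + 10*5^(1/3)/(189*sqrt(15755061) + 750191)^(1/3))/756) + C3*exp(c*(-2^(2/3)*5^(1/3)*(189*sqrt(15755061) + 750191)^(1/3) - 10*2^(1/3)*5^(2/3)/(189*sqrt(15755061) + 750191)^(1/3) + 20)/756)*cos(10^(1/3)*sqrt(3)*c*(-2^(1/3)*(189*sqrt(15755061) + 750191)^(1/3) + 10*5^(1/3)/(189*sqrt(15755061) + 750191)^(1/3))/756) + C4*exp(c*(10*2^(1/3)*5^(2/3)/(189*sqrt(15755061) + 750191)^(1/3) + 10 + 2^(2/3)*5^(1/3)*(189*sqrt(15755061) + 750191)^(1/3))/378)


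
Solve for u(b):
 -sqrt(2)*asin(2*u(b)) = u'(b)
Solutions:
 Integral(1/asin(2*_y), (_y, u(b))) = C1 - sqrt(2)*b


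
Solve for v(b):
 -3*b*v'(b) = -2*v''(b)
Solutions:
 v(b) = C1 + C2*erfi(sqrt(3)*b/2)


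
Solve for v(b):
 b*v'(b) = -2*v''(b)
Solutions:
 v(b) = C1 + C2*erf(b/2)


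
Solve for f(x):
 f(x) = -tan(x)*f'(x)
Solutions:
 f(x) = C1/sin(x)


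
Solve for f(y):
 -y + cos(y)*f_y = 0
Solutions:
 f(y) = C1 + Integral(y/cos(y), y)


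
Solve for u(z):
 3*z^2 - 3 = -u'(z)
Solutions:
 u(z) = C1 - z^3 + 3*z


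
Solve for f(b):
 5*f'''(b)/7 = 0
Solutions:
 f(b) = C1 + C2*b + C3*b^2


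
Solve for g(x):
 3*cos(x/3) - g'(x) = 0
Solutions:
 g(x) = C1 + 9*sin(x/3)


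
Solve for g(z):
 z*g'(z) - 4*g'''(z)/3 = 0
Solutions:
 g(z) = C1 + Integral(C2*airyai(6^(1/3)*z/2) + C3*airybi(6^(1/3)*z/2), z)


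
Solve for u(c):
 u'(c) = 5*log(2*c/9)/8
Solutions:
 u(c) = C1 + 5*c*log(c)/8 - 5*c*log(3)/4 - 5*c/8 + 5*c*log(2)/8


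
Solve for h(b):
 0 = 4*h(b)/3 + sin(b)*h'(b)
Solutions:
 h(b) = C1*(cos(b) + 1)^(2/3)/(cos(b) - 1)^(2/3)


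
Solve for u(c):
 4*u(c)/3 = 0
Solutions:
 u(c) = 0


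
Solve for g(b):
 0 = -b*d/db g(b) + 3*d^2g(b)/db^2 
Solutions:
 g(b) = C1 + C2*erfi(sqrt(6)*b/6)


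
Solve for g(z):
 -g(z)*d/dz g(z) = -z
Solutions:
 g(z) = -sqrt(C1 + z^2)
 g(z) = sqrt(C1 + z^2)


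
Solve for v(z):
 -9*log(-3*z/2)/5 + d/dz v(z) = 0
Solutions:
 v(z) = C1 + 9*z*log(-z)/5 + 9*z*(-1 - log(2) + log(3))/5


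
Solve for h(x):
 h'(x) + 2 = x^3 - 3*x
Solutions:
 h(x) = C1 + x^4/4 - 3*x^2/2 - 2*x


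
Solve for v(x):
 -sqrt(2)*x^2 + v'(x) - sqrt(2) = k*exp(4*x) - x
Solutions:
 v(x) = C1 + k*exp(4*x)/4 + sqrt(2)*x^3/3 - x^2/2 + sqrt(2)*x


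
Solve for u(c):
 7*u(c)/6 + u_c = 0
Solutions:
 u(c) = C1*exp(-7*c/6)


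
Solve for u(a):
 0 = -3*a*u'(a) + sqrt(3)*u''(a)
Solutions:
 u(a) = C1 + C2*erfi(sqrt(2)*3^(1/4)*a/2)


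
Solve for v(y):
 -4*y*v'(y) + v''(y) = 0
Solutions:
 v(y) = C1 + C2*erfi(sqrt(2)*y)


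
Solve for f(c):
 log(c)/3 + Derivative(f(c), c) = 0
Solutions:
 f(c) = C1 - c*log(c)/3 + c/3


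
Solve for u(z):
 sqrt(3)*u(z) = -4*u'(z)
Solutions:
 u(z) = C1*exp(-sqrt(3)*z/4)


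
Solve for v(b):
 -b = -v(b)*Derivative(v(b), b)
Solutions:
 v(b) = -sqrt(C1 + b^2)
 v(b) = sqrt(C1 + b^2)


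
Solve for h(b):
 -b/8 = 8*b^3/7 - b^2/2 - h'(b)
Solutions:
 h(b) = C1 + 2*b^4/7 - b^3/6 + b^2/16


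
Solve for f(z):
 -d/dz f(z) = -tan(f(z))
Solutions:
 f(z) = pi - asin(C1*exp(z))
 f(z) = asin(C1*exp(z))


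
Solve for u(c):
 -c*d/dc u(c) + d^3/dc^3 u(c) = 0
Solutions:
 u(c) = C1 + Integral(C2*airyai(c) + C3*airybi(c), c)


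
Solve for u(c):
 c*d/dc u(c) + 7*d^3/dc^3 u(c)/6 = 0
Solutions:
 u(c) = C1 + Integral(C2*airyai(-6^(1/3)*7^(2/3)*c/7) + C3*airybi(-6^(1/3)*7^(2/3)*c/7), c)


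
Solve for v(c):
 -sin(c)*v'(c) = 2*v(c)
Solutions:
 v(c) = C1*(cos(c) + 1)/(cos(c) - 1)


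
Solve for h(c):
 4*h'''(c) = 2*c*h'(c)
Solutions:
 h(c) = C1 + Integral(C2*airyai(2^(2/3)*c/2) + C3*airybi(2^(2/3)*c/2), c)


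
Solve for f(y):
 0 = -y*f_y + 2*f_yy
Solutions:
 f(y) = C1 + C2*erfi(y/2)


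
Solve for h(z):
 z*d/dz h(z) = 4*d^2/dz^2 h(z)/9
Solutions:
 h(z) = C1 + C2*erfi(3*sqrt(2)*z/4)


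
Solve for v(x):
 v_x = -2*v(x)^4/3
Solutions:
 v(x) = (-1 - sqrt(3)*I)*(1/(C1 + 2*x))^(1/3)/2
 v(x) = (-1 + sqrt(3)*I)*(1/(C1 + 2*x))^(1/3)/2
 v(x) = (1/(C1 + 2*x))^(1/3)


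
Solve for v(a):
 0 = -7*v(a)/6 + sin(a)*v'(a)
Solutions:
 v(a) = C1*(cos(a) - 1)^(7/12)/(cos(a) + 1)^(7/12)


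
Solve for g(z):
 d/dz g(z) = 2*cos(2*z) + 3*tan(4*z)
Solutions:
 g(z) = C1 - 3*log(cos(4*z))/4 + sin(2*z)


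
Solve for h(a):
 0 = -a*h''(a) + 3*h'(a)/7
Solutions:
 h(a) = C1 + C2*a^(10/7)


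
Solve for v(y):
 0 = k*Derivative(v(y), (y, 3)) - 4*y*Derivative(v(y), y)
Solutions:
 v(y) = C1 + Integral(C2*airyai(2^(2/3)*y*(1/k)^(1/3)) + C3*airybi(2^(2/3)*y*(1/k)^(1/3)), y)


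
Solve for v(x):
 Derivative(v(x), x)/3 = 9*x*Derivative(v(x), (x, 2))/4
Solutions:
 v(x) = C1 + C2*x^(31/27)


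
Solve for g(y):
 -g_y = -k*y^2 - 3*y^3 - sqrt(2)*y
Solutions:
 g(y) = C1 + k*y^3/3 + 3*y^4/4 + sqrt(2)*y^2/2


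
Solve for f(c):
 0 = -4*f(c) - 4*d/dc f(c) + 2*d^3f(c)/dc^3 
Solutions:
 f(c) = C1*exp(-c*(2/(sqrt(57)/9 + 1)^(1/3) + 3*(sqrt(57)/9 + 1)^(1/3))/6)*sin(sqrt(3)*c*(-3*(sqrt(57)/9 + 1)^(1/3) + 2/(sqrt(57)/9 + 1)^(1/3))/6) + C2*exp(-c*(2/(sqrt(57)/9 + 1)^(1/3) + 3*(sqrt(57)/9 + 1)^(1/3))/6)*cos(sqrt(3)*c*(-3*(sqrt(57)/9 + 1)^(1/3) + 2/(sqrt(57)/9 + 1)^(1/3))/6) + C3*exp(c*(2/(3*(sqrt(57)/9 + 1)^(1/3)) + (sqrt(57)/9 + 1)^(1/3)))


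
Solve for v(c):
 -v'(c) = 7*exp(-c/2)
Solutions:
 v(c) = C1 + 14*exp(-c/2)


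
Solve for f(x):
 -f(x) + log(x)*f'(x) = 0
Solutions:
 f(x) = C1*exp(li(x))


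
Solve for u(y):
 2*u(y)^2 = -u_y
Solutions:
 u(y) = 1/(C1 + 2*y)


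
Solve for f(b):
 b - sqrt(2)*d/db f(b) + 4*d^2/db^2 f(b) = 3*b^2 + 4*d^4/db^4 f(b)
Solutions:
 f(b) = C1 + C2*exp(sqrt(2)*b/2) + C3*exp(b*(-sqrt(2) + sqrt(10))/4) + C4*exp(-b*(sqrt(2) + sqrt(10))/4) - sqrt(2)*b^3/2 - 6*b^2 + sqrt(2)*b^2/4 - 24*sqrt(2)*b + 2*b


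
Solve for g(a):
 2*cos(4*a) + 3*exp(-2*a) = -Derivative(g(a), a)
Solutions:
 g(a) = C1 - sin(4*a)/2 + 3*exp(-2*a)/2


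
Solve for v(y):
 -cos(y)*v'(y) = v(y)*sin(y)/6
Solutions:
 v(y) = C1*cos(y)^(1/6)


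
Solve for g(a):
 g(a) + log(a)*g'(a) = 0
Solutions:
 g(a) = C1*exp(-li(a))


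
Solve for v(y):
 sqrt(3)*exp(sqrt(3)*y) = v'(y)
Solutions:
 v(y) = C1 + exp(sqrt(3)*y)


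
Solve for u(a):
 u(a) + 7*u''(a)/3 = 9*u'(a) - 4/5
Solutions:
 u(a) = C1*exp(a*(27 - sqrt(645))/14) + C2*exp(a*(sqrt(645) + 27)/14) - 4/5


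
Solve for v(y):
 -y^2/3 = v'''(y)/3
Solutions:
 v(y) = C1 + C2*y + C3*y^2 - y^5/60


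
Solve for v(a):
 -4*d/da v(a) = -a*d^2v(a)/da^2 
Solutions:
 v(a) = C1 + C2*a^5


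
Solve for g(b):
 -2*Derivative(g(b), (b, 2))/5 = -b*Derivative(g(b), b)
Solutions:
 g(b) = C1 + C2*erfi(sqrt(5)*b/2)


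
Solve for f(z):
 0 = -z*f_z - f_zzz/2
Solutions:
 f(z) = C1 + Integral(C2*airyai(-2^(1/3)*z) + C3*airybi(-2^(1/3)*z), z)


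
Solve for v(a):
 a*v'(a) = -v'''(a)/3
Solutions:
 v(a) = C1 + Integral(C2*airyai(-3^(1/3)*a) + C3*airybi(-3^(1/3)*a), a)


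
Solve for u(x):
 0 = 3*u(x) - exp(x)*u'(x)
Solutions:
 u(x) = C1*exp(-3*exp(-x))


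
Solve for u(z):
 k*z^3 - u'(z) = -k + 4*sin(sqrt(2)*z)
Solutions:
 u(z) = C1 + k*z^4/4 + k*z + 2*sqrt(2)*cos(sqrt(2)*z)


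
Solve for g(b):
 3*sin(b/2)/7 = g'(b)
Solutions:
 g(b) = C1 - 6*cos(b/2)/7


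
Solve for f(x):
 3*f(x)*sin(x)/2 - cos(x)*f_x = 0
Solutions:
 f(x) = C1/cos(x)^(3/2)


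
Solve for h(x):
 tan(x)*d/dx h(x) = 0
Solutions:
 h(x) = C1


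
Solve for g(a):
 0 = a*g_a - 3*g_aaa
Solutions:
 g(a) = C1 + Integral(C2*airyai(3^(2/3)*a/3) + C3*airybi(3^(2/3)*a/3), a)


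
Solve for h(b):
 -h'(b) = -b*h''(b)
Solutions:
 h(b) = C1 + C2*b^2


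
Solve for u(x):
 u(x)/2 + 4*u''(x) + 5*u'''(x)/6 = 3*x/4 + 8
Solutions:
 u(x) = C1*exp(x*(-32 + 128*2^(1/3)/(5*sqrt(6369) + 1099)^(1/3) + 2^(2/3)*(5*sqrt(6369) + 1099)^(1/3))/20)*sin(2^(1/3)*sqrt(3)*x*(-2^(1/3)*(5*sqrt(6369) + 1099)^(1/3) + 128/(5*sqrt(6369) + 1099)^(1/3))/20) + C2*exp(x*(-32 + 128*2^(1/3)/(5*sqrt(6369) + 1099)^(1/3) + 2^(2/3)*(5*sqrt(6369) + 1099)^(1/3))/20)*cos(2^(1/3)*sqrt(3)*x*(-2^(1/3)*(5*sqrt(6369) + 1099)^(1/3) + 128/(5*sqrt(6369) + 1099)^(1/3))/20) + C3*exp(-x*(128*2^(1/3)/(5*sqrt(6369) + 1099)^(1/3) + 16 + 2^(2/3)*(5*sqrt(6369) + 1099)^(1/3))/10) + 3*x/2 + 16


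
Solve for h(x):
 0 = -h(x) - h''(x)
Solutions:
 h(x) = C1*sin(x) + C2*cos(x)


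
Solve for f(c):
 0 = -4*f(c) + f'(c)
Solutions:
 f(c) = C1*exp(4*c)


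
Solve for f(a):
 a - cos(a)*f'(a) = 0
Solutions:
 f(a) = C1 + Integral(a/cos(a), a)


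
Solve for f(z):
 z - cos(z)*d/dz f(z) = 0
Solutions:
 f(z) = C1 + Integral(z/cos(z), z)


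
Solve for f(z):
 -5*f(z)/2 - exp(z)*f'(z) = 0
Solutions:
 f(z) = C1*exp(5*exp(-z)/2)


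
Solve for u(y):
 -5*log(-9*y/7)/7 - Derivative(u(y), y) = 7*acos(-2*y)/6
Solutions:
 u(y) = C1 - 5*y*log(-y)/7 - 7*y*acos(-2*y)/6 - 10*y*log(3)/7 + 5*y/7 + 5*y*log(7)/7 - 7*sqrt(1 - 4*y^2)/12


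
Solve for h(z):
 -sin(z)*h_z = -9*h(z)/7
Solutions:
 h(z) = C1*(cos(z) - 1)^(9/14)/(cos(z) + 1)^(9/14)


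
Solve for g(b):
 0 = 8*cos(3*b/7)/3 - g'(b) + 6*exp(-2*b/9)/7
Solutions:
 g(b) = C1 + 56*sin(3*b/7)/9 - 27*exp(-2*b/9)/7


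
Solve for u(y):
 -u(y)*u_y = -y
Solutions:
 u(y) = -sqrt(C1 + y^2)
 u(y) = sqrt(C1 + y^2)


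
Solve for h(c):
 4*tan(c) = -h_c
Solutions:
 h(c) = C1 + 4*log(cos(c))


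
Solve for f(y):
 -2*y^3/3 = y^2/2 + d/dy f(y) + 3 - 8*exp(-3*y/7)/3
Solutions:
 f(y) = C1 - y^4/6 - y^3/6 - 3*y - 56*exp(-3*y/7)/9


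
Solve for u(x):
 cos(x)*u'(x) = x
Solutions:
 u(x) = C1 + Integral(x/cos(x), x)


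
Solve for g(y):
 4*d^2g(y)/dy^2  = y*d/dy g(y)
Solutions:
 g(y) = C1 + C2*erfi(sqrt(2)*y/4)


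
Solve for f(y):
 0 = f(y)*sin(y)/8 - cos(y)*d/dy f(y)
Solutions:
 f(y) = C1/cos(y)^(1/8)


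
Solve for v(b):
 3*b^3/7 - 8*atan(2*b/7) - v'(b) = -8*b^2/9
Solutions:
 v(b) = C1 + 3*b^4/28 + 8*b^3/27 - 8*b*atan(2*b/7) + 14*log(4*b^2 + 49)


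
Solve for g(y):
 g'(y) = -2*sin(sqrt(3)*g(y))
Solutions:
 g(y) = sqrt(3)*(-acos((-exp(2*sqrt(3)*C1) - exp(4*sqrt(3)*y))/(exp(2*sqrt(3)*C1) - exp(4*sqrt(3)*y))) + 2*pi)/3
 g(y) = sqrt(3)*acos((-exp(2*sqrt(3)*C1) - exp(4*sqrt(3)*y))/(exp(2*sqrt(3)*C1) - exp(4*sqrt(3)*y)))/3


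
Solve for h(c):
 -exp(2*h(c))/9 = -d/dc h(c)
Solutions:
 h(c) = log(-sqrt(-1/(C1 + c))) - log(2)/2 + log(3)
 h(c) = log(-1/(C1 + c))/2 - log(2)/2 + log(3)


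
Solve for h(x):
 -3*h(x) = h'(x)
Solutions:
 h(x) = C1*exp(-3*x)


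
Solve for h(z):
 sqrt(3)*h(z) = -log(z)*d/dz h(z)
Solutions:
 h(z) = C1*exp(-sqrt(3)*li(z))


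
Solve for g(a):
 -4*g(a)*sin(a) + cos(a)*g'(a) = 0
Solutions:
 g(a) = C1/cos(a)^4


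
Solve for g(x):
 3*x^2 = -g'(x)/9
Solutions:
 g(x) = C1 - 9*x^3


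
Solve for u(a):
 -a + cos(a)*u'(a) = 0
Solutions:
 u(a) = C1 + Integral(a/cos(a), a)


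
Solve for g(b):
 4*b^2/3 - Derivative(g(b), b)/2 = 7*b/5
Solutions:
 g(b) = C1 + 8*b^3/9 - 7*b^2/5


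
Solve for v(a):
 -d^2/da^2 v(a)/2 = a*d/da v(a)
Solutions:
 v(a) = C1 + C2*erf(a)


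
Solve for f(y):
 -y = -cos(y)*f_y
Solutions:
 f(y) = C1 + Integral(y/cos(y), y)


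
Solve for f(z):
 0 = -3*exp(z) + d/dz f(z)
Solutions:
 f(z) = C1 + 3*exp(z)


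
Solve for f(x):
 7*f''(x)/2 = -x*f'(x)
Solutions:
 f(x) = C1 + C2*erf(sqrt(7)*x/7)


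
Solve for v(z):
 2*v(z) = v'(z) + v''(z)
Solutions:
 v(z) = C1*exp(-2*z) + C2*exp(z)


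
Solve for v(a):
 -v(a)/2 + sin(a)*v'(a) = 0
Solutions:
 v(a) = C1*(cos(a) - 1)^(1/4)/(cos(a) + 1)^(1/4)


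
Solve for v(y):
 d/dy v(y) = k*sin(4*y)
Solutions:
 v(y) = C1 - k*cos(4*y)/4


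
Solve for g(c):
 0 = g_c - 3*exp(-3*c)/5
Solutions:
 g(c) = C1 - exp(-3*c)/5


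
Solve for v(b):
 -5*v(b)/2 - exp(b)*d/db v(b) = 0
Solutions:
 v(b) = C1*exp(5*exp(-b)/2)


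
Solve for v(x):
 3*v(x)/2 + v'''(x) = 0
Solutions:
 v(x) = C3*exp(-2^(2/3)*3^(1/3)*x/2) + (C1*sin(2^(2/3)*3^(5/6)*x/4) + C2*cos(2^(2/3)*3^(5/6)*x/4))*exp(2^(2/3)*3^(1/3)*x/4)


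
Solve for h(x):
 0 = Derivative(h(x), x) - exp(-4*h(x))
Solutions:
 h(x) = log(-I*(C1 + 4*x)^(1/4))
 h(x) = log(I*(C1 + 4*x)^(1/4))
 h(x) = log(-(C1 + 4*x)^(1/4))
 h(x) = log(C1 + 4*x)/4


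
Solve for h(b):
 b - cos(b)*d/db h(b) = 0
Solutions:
 h(b) = C1 + Integral(b/cos(b), b)


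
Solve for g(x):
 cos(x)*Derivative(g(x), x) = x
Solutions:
 g(x) = C1 + Integral(x/cos(x), x)


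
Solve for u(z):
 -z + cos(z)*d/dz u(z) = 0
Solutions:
 u(z) = C1 + Integral(z/cos(z), z)


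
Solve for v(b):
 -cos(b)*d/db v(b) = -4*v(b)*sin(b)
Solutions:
 v(b) = C1/cos(b)^4


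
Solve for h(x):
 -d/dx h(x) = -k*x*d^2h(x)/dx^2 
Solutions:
 h(x) = C1 + x^(((re(k) + 1)*re(k) + im(k)^2)/(re(k)^2 + im(k)^2))*(C2*sin(log(x)*Abs(im(k))/(re(k)^2 + im(k)^2)) + C3*cos(log(x)*im(k)/(re(k)^2 + im(k)^2)))


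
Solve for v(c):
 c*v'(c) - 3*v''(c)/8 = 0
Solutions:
 v(c) = C1 + C2*erfi(2*sqrt(3)*c/3)


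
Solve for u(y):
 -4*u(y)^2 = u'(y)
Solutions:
 u(y) = 1/(C1 + 4*y)


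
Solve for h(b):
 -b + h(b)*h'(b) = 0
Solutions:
 h(b) = -sqrt(C1 + b^2)
 h(b) = sqrt(C1 + b^2)


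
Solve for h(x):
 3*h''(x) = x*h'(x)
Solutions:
 h(x) = C1 + C2*erfi(sqrt(6)*x/6)


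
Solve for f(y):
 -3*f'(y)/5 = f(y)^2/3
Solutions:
 f(y) = 9/(C1 + 5*y)


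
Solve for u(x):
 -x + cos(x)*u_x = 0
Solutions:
 u(x) = C1 + Integral(x/cos(x), x)


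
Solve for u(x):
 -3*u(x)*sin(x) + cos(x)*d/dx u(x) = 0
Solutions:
 u(x) = C1/cos(x)^3


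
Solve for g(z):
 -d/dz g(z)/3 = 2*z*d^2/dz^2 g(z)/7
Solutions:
 g(z) = C1 + C2/z^(1/6)


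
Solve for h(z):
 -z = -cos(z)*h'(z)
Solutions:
 h(z) = C1 + Integral(z/cos(z), z)


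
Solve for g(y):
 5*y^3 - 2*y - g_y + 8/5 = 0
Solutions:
 g(y) = C1 + 5*y^4/4 - y^2 + 8*y/5


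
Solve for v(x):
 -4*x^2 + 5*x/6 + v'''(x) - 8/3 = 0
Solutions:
 v(x) = C1 + C2*x + C3*x^2 + x^5/15 - 5*x^4/144 + 4*x^3/9


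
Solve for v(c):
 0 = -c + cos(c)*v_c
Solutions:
 v(c) = C1 + Integral(c/cos(c), c)


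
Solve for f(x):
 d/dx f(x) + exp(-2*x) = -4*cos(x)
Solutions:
 f(x) = C1 - 4*sin(x) + exp(-2*x)/2


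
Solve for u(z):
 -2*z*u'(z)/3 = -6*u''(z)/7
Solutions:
 u(z) = C1 + C2*erfi(sqrt(14)*z/6)


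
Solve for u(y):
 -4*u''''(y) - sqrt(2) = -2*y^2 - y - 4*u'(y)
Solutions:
 u(y) = C1 + C4*exp(y) - y^3/6 - y^2/8 + sqrt(2)*y/4 + (C2*sin(sqrt(3)*y/2) + C3*cos(sqrt(3)*y/2))*exp(-y/2)


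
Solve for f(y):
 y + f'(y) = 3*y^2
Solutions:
 f(y) = C1 + y^3 - y^2/2


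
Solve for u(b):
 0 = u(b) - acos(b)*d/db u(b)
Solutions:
 u(b) = C1*exp(Integral(1/acos(b), b))


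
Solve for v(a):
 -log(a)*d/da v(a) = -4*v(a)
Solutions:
 v(a) = C1*exp(4*li(a))


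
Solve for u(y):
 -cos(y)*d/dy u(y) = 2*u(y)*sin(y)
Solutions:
 u(y) = C1*cos(y)^2


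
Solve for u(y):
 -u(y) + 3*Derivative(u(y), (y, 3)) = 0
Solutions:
 u(y) = C3*exp(3^(2/3)*y/3) + (C1*sin(3^(1/6)*y/2) + C2*cos(3^(1/6)*y/2))*exp(-3^(2/3)*y/6)


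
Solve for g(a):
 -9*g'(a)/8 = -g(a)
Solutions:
 g(a) = C1*exp(8*a/9)


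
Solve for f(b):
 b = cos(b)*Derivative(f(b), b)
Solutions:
 f(b) = C1 + Integral(b/cos(b), b)


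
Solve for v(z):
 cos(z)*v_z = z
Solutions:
 v(z) = C1 + Integral(z/cos(z), z)


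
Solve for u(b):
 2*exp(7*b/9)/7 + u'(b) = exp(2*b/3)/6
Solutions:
 u(b) = C1 - 18*exp(7*b/9)/49 + exp(2*b/3)/4


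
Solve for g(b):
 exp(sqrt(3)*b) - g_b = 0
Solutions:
 g(b) = C1 + sqrt(3)*exp(sqrt(3)*b)/3


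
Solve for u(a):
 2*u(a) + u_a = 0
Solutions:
 u(a) = C1*exp(-2*a)


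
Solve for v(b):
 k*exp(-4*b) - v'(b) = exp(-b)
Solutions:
 v(b) = C1 - k*exp(-4*b)/4 + exp(-b)


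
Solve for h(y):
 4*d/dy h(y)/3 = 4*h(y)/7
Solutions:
 h(y) = C1*exp(3*y/7)


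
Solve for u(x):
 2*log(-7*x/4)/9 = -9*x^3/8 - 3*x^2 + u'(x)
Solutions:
 u(x) = C1 + 9*x^4/32 + x^3 + 2*x*log(-x)/9 + 2*x*(-2*log(2) - 1 + log(7))/9


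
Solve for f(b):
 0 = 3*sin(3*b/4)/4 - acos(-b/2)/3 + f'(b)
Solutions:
 f(b) = C1 + b*acos(-b/2)/3 + sqrt(4 - b^2)/3 + cos(3*b/4)


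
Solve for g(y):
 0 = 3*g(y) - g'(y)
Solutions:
 g(y) = C1*exp(3*y)


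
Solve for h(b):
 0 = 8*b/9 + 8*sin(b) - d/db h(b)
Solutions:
 h(b) = C1 + 4*b^2/9 - 8*cos(b)


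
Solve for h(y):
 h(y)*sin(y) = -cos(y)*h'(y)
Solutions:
 h(y) = C1*cos(y)


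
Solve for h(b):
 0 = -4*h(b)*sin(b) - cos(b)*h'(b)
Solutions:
 h(b) = C1*cos(b)^4


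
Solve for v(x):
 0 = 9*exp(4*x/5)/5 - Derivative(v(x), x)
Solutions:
 v(x) = C1 + 9*exp(4*x/5)/4


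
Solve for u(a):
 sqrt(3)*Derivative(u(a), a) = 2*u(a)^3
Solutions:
 u(a) = -sqrt(6)*sqrt(-1/(C1 + 2*sqrt(3)*a))/2
 u(a) = sqrt(6)*sqrt(-1/(C1 + 2*sqrt(3)*a))/2


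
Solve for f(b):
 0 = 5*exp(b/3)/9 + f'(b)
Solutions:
 f(b) = C1 - 5*exp(b/3)/3


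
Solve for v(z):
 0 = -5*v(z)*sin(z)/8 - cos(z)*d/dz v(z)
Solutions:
 v(z) = C1*cos(z)^(5/8)


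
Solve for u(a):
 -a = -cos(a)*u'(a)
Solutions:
 u(a) = C1 + Integral(a/cos(a), a)


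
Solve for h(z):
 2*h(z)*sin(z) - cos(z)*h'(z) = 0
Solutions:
 h(z) = C1/cos(z)^2


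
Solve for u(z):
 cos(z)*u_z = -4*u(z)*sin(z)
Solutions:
 u(z) = C1*cos(z)^4


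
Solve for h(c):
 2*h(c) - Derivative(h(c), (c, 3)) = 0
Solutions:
 h(c) = C3*exp(2^(1/3)*c) + (C1*sin(2^(1/3)*sqrt(3)*c/2) + C2*cos(2^(1/3)*sqrt(3)*c/2))*exp(-2^(1/3)*c/2)


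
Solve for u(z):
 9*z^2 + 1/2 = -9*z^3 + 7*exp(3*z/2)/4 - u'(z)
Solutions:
 u(z) = C1 - 9*z^4/4 - 3*z^3 - z/2 + 7*exp(3*z/2)/6


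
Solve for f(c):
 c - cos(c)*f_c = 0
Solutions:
 f(c) = C1 + Integral(c/cos(c), c)


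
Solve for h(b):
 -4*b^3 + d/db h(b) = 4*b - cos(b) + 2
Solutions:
 h(b) = C1 + b^4 + 2*b^2 + 2*b - sin(b)


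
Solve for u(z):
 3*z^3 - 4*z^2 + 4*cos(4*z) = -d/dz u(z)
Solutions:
 u(z) = C1 - 3*z^4/4 + 4*z^3/3 - sin(4*z)


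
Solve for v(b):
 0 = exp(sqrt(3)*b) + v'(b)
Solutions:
 v(b) = C1 - sqrt(3)*exp(sqrt(3)*b)/3


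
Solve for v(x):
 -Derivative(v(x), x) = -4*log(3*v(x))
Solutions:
 -Integral(1/(log(_y) + log(3)), (_y, v(x)))/4 = C1 - x


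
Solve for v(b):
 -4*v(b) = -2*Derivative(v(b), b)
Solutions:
 v(b) = C1*exp(2*b)


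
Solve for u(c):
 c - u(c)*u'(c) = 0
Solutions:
 u(c) = -sqrt(C1 + c^2)
 u(c) = sqrt(C1 + c^2)


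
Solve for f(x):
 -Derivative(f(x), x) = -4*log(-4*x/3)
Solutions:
 f(x) = C1 + 4*x*log(-x) + 4*x*(-log(3) - 1 + 2*log(2))


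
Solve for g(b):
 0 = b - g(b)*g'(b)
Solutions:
 g(b) = -sqrt(C1 + b^2)
 g(b) = sqrt(C1 + b^2)


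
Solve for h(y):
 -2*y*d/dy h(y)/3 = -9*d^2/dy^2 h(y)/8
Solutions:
 h(y) = C1 + C2*erfi(2*sqrt(6)*y/9)


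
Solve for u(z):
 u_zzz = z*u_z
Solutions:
 u(z) = C1 + Integral(C2*airyai(z) + C3*airybi(z), z)


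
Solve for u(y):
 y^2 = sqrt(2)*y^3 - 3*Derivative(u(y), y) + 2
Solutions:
 u(y) = C1 + sqrt(2)*y^4/12 - y^3/9 + 2*y/3


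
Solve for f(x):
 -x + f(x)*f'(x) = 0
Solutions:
 f(x) = -sqrt(C1 + x^2)
 f(x) = sqrt(C1 + x^2)


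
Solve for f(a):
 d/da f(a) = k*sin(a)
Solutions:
 f(a) = C1 - k*cos(a)


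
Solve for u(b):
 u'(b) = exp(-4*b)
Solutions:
 u(b) = C1 - exp(-4*b)/4


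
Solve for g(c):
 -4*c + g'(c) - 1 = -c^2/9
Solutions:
 g(c) = C1 - c^3/27 + 2*c^2 + c


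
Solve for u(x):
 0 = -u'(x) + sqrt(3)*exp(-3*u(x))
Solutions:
 u(x) = log(C1 + 3*sqrt(3)*x)/3
 u(x) = log((-3^(1/3) - 3^(5/6)*I)*(C1 + sqrt(3)*x)^(1/3)/2)
 u(x) = log((-3^(1/3) + 3^(5/6)*I)*(C1 + sqrt(3)*x)^(1/3)/2)


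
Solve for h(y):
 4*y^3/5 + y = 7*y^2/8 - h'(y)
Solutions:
 h(y) = C1 - y^4/5 + 7*y^3/24 - y^2/2


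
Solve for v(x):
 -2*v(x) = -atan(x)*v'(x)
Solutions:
 v(x) = C1*exp(2*Integral(1/atan(x), x))


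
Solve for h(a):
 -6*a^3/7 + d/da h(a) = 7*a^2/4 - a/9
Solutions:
 h(a) = C1 + 3*a^4/14 + 7*a^3/12 - a^2/18


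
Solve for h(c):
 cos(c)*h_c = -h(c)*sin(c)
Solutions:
 h(c) = C1*cos(c)


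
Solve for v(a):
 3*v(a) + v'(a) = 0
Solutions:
 v(a) = C1*exp(-3*a)


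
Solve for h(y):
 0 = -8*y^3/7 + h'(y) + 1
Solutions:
 h(y) = C1 + 2*y^4/7 - y


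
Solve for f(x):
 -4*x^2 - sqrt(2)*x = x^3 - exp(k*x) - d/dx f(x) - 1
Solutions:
 f(x) = C1 + x^4/4 + 4*x^3/3 + sqrt(2)*x^2/2 - x - exp(k*x)/k


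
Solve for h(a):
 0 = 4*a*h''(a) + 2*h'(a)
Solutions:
 h(a) = C1 + C2*sqrt(a)


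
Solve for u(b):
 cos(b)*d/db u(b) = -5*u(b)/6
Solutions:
 u(b) = C1*(sin(b) - 1)^(5/12)/(sin(b) + 1)^(5/12)


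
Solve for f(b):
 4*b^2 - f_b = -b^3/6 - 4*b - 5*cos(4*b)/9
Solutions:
 f(b) = C1 + b^4/24 + 4*b^3/3 + 2*b^2 + 5*sin(4*b)/36


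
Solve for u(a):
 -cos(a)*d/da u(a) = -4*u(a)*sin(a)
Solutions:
 u(a) = C1/cos(a)^4


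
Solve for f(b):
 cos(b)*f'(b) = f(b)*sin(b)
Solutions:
 f(b) = C1/cos(b)


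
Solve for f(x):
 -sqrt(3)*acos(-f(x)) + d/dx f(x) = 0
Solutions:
 Integral(1/acos(-_y), (_y, f(x))) = C1 + sqrt(3)*x


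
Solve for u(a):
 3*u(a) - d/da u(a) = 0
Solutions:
 u(a) = C1*exp(3*a)


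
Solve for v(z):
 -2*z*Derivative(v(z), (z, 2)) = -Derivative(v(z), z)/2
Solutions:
 v(z) = C1 + C2*z^(5/4)


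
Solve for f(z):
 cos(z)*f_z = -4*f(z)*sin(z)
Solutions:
 f(z) = C1*cos(z)^4


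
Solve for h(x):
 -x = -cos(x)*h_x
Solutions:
 h(x) = C1 + Integral(x/cos(x), x)


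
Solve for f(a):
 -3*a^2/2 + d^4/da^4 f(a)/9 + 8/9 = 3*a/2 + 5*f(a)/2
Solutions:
 f(a) = C1*exp(-2^(3/4)*sqrt(3)*5^(1/4)*a/2) + C2*exp(2^(3/4)*sqrt(3)*5^(1/4)*a/2) + C3*sin(2^(3/4)*sqrt(3)*5^(1/4)*a/2) + C4*cos(2^(3/4)*sqrt(3)*5^(1/4)*a/2) - 3*a^2/5 - 3*a/5 + 16/45


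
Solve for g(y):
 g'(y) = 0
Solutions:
 g(y) = C1


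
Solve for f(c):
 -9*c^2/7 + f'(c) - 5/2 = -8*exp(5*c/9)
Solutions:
 f(c) = C1 + 3*c^3/7 + 5*c/2 - 72*exp(5*c/9)/5


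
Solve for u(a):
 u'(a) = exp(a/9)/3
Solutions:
 u(a) = C1 + 3*exp(a/9)


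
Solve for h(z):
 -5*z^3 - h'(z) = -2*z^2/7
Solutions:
 h(z) = C1 - 5*z^4/4 + 2*z^3/21


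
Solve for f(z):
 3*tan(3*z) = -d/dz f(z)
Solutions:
 f(z) = C1 + log(cos(3*z))


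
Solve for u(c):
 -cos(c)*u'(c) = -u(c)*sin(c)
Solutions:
 u(c) = C1/cos(c)


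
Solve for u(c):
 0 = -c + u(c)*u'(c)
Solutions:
 u(c) = -sqrt(C1 + c^2)
 u(c) = sqrt(C1 + c^2)


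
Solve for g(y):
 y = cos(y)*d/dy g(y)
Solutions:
 g(y) = C1 + Integral(y/cos(y), y)


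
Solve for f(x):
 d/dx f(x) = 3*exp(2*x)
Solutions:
 f(x) = C1 + 3*exp(2*x)/2


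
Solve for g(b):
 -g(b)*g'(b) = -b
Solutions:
 g(b) = -sqrt(C1 + b^2)
 g(b) = sqrt(C1 + b^2)


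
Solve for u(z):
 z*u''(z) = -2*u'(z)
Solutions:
 u(z) = C1 + C2/z


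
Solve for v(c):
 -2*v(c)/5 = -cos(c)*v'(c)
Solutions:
 v(c) = C1*(sin(c) + 1)^(1/5)/(sin(c) - 1)^(1/5)


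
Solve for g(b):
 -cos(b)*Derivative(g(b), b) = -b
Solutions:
 g(b) = C1 + Integral(b/cos(b), b)


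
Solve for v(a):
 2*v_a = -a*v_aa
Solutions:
 v(a) = C1 + C2/a


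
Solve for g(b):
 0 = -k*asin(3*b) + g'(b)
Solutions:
 g(b) = C1 + k*(b*asin(3*b) + sqrt(1 - 9*b^2)/3)


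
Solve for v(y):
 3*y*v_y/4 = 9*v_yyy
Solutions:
 v(y) = C1 + Integral(C2*airyai(18^(1/3)*y/6) + C3*airybi(18^(1/3)*y/6), y)


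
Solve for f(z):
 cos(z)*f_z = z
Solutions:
 f(z) = C1 + Integral(z/cos(z), z)


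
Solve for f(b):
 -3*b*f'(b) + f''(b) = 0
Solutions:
 f(b) = C1 + C2*erfi(sqrt(6)*b/2)


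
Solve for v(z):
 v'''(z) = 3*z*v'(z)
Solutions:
 v(z) = C1 + Integral(C2*airyai(3^(1/3)*z) + C3*airybi(3^(1/3)*z), z)


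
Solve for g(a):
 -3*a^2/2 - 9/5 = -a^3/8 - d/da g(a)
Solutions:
 g(a) = C1 - a^4/32 + a^3/2 + 9*a/5


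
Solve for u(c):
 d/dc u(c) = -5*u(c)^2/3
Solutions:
 u(c) = 3/(C1 + 5*c)
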